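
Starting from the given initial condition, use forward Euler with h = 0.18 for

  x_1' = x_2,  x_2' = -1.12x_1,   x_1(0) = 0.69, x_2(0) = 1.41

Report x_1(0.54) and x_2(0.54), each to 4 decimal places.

Euler on (x_1,x_2): x_1_{n+1} = x_1_n + h·x_1', x_2_{n+1} = x_2_n + h·x_2'.
0.000000: (0.690000, 1.410000); f=(1.410000, -0.772800) → (0.943800, 1.270896)
0.180000: (0.943800, 1.270896); f=(1.270896, -1.057056) → (1.172561, 1.080626)
0.360000: (1.172561, 1.080626); f=(1.080626, -1.313269) → (1.367074, 0.844238)
(x_1(0.54), x_2(0.54)) ≈ (1.3671, 0.8442)

1.3671, 0.8442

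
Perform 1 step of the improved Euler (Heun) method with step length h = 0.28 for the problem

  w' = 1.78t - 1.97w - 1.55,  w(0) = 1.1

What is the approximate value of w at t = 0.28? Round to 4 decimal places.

0.4161

Heun: k1 = f(t_n, w_n); k2 = f(t_n + h, w_n + h·k1); w_{n+1} = w_n + (h/2)·(k1 + k2).
t=0.000000, w=1.100000:
  k1 = f(0.000000, 1.100000) = -3.717000
  k2 = f(0.280000, 0.059240) = -1.168303
  w ← 1.100000 + (0.28/2)·(-3.717000 + (-1.168303)) = 0.416058
w(0.28) ≈ 0.4161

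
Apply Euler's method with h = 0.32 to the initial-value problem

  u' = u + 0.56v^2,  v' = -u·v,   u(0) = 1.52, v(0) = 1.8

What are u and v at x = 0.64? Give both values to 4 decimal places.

Euler on (u,v): u_{n+1} = u_n + h·u', v_{n+1} = v_n + h·v'.
0.000000: (1.520000, 1.800000); f=(3.334400, -2.736000) → (2.587008, 0.924480)
0.320000: (2.587008, 0.924480); f=(3.065619, -2.391637) → (3.568006, 0.159156)
(u(0.64), v(0.64)) ≈ (3.5680, 0.1592)

3.5680, 0.1592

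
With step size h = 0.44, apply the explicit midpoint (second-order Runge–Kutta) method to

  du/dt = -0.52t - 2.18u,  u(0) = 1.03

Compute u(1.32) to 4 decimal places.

Midpoint: k1 = f(t_n, u_n); k2 = f(t_n + h/2, u_n + (h/2)·k1); u_{n+1} = u_n + h·k2.
t=0.000000, u=1.030000:
  k1 = f(0.000000, 1.030000) = -2.245400
  k2 = f(0.220000, 0.536012) = -1.282906
  u ← 1.030000 + 0.44·(-1.282906) = 0.465521
t=0.440000, u=0.465521:
  k1 = f(0.440000, 0.465521) = -1.243636
  k2 = f(0.660000, 0.191921) = -0.761588
  u ← 0.465521 + 0.44·(-0.761588) = 0.130422
t=0.880000, u=0.130422:
  k1 = f(0.880000, 0.130422) = -0.741921
  k2 = f(1.100000, -0.032800) = -0.500496
  u ← 0.130422 + 0.44·(-0.500496) = -0.089796
u(1.32) ≈ -0.0898

-0.0898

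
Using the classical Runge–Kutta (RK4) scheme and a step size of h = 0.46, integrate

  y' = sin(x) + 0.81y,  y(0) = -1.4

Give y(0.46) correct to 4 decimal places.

RK4: k1 = f(x_n, y_n); k2 = f(x_n + h/2, y_n + (h/2)·k1); k3 = f(x_n + h/2, y_n + (h/2)·k2); k4 = f(x_n + h, y_n + h·k3); y_{n+1} = y_n + (h/6)·(k1 + 2k2 + 2k3 + k4).
x=0.000000, y=-1.400000:
  k1 = f(0.000000, -1.400000) = -1.134000
  k2 = f(0.230000, -1.660820) = -1.117287
  k3 = f(0.230000, -1.656976) = -1.114173
  k4 = f(0.460000, -1.912520) = -1.105193
  y ← -1.400000 + (0.46/6)·(k1 + 2k2 + 2k3 + k4) = -1.913829
y(0.46) ≈ -1.9138

-1.9138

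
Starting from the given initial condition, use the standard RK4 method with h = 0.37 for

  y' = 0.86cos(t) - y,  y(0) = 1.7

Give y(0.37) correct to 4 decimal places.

RK4: k1 = f(t_n, y_n); k2 = f(t_n + h/2, y_n + (h/2)·k1); k3 = f(t_n + h/2, y_n + (h/2)·k2); k4 = f(t_n + h, y_n + h·k3); y_{n+1} = y_n + (h/6)·(k1 + 2k2 + 2k3 + k4).
t=0.000000, y=1.700000:
  k1 = f(0.000000, 1.700000) = -0.840000
  k2 = f(0.185000, 1.544600) = -0.699275
  k3 = f(0.185000, 1.570634) = -0.725309
  k4 = f(0.370000, 1.431636) = -0.629834
  y ← 1.700000 + (0.37/6)·(k1 + 2k2 + 2k3 + k4) = 1.433662
y(0.37) ≈ 1.4337

1.4337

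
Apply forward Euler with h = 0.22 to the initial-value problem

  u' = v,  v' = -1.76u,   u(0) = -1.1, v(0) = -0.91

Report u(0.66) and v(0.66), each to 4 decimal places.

Euler on (u,v): u_{n+1} = u_n + h·u', v_{n+1} = v_n + h·v'.
0.000000: (-1.100000, -0.910000); f=(-0.910000, 1.936000) → (-1.300200, -0.484080)
0.220000: (-1.300200, -0.484080); f=(-0.484080, 2.288352) → (-1.406698, 0.019357)
0.440000: (-1.406698, 0.019357); f=(0.019357, 2.475788) → (-1.402439, 0.564031)
(u(0.66), v(0.66)) ≈ (-1.4024, 0.5640)

-1.4024, 0.5640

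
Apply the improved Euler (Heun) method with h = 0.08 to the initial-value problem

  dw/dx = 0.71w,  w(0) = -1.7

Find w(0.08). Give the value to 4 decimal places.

-1.7993

Heun: k1 = f(x_n, w_n); k2 = f(x_n + h, w_n + h·k1); w_{n+1} = w_n + (h/2)·(k1 + k2).
x=0.000000, w=-1.700000:
  k1 = f(0.000000, -1.700000) = -1.207000
  k2 = f(0.080000, -1.796560) = -1.275558
  w ← -1.700000 + (0.08/2)·(-1.207000 + (-1.275558)) = -1.799302
w(0.08) ≈ -1.7993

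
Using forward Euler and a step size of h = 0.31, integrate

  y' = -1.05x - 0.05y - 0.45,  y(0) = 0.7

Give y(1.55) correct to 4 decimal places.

Euler: y_{n+1} = y_n + h·f(x_n, y_n).
x=0.000000, y=0.700000: f=-0.485000 → y ← 0.700000 + 0.31·(-0.485000) = 0.549650
x=0.310000, y=0.549650: f=-0.802983 → y ← 0.549650 + 0.31·(-0.802983) = 0.300725
x=0.620000, y=0.300725: f=-1.116036 → y ← 0.300725 + 0.31·(-1.116036) = -0.045246
x=0.930000, y=-0.045246: f=-1.424238 → y ← -0.045246 + 0.31·(-1.424238) = -0.486760
x=1.240000, y=-0.486760: f=-1.727662 → y ← -0.486760 + 0.31·(-1.727662) = -1.022335
y(1.55) ≈ -1.0223

-1.0223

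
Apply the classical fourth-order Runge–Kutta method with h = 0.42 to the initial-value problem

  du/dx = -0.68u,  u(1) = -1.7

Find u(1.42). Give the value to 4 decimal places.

RK4: k1 = f(x_n, u_n); k2 = f(x_n + h/2, u_n + (h/2)·k1); k3 = f(x_n + h/2, u_n + (h/2)·k2); k4 = f(x_n + h, u_n + h·k3); u_{n+1} = u_n + (h/6)·(k1 + 2k2 + 2k3 + k4).
x=1.000000, u=-1.700000:
  k1 = f(1.000000, -1.700000) = 1.156000
  k2 = f(1.210000, -1.457240) = 0.990923
  k3 = f(1.210000, -1.491906) = 1.014496
  k4 = f(1.420000, -1.273912) = 0.866260
  u ← -1.700000 + (0.42/6)·(k1 + 2k2 + 2k3 + k4) = -1.277683
u(1.42) ≈ -1.2777

-1.2777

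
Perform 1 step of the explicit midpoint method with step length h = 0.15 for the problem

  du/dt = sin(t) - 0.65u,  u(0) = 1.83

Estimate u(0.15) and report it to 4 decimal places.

1.6715

Midpoint: k1 = f(t_n, u_n); k2 = f(t_n + h/2, u_n + (h/2)·k1); u_{n+1} = u_n + h·k2.
t=0.000000, u=1.830000:
  k1 = f(0.000000, 1.830000) = -1.189500
  k2 = f(0.075000, 1.740788) = -1.056582
  u ← 1.830000 + 0.15·(-1.056582) = 1.671513
u(0.15) ≈ 1.6715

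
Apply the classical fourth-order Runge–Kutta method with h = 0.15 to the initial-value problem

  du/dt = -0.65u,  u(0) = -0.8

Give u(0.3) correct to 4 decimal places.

-0.6583

RK4: k1 = f(t_n, u_n); k2 = f(t_n + h/2, u_n + (h/2)·k1); k3 = f(t_n + h/2, u_n + (h/2)·k2); k4 = f(t_n + h, u_n + h·k3); u_{n+1} = u_n + (h/6)·(k1 + 2k2 + 2k3 + k4).
t=0.000000, u=-0.800000:
  k1 = f(0.000000, -0.800000) = 0.520000
  k2 = f(0.075000, -0.761000) = 0.494650
  k3 = f(0.075000, -0.762901) = 0.495886
  k4 = f(0.150000, -0.725617) = 0.471651
  u ← -0.800000 + (0.15/6)·(k1 + 2k2 + 2k3 + k4) = -0.725682
t=0.150000, u=-0.725682:
  k1 = f(0.150000, -0.725682) = 0.471693
  k2 = f(0.225000, -0.690305) = 0.448698
  k3 = f(0.225000, -0.692030) = 0.449819
  k4 = f(0.300000, -0.658209) = 0.427836
  u ← -0.725682 + (0.15/6)·(k1 + 2k2 + 2k3 + k4) = -0.658268
u(0.3) ≈ -0.6583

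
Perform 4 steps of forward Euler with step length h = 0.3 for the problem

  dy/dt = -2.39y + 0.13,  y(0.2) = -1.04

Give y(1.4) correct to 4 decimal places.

0.0474

Euler: y_{n+1} = y_n + h·f(t_n, y_n).
t=0.200000, y=-1.040000: f=2.615600 → y ← -1.040000 + 0.3·2.615600 = -0.255320
t=0.500000, y=-0.255320: f=0.740215 → y ← -0.255320 + 0.3·0.740215 = -0.033256
t=0.800000, y=-0.033256: f=0.209481 → y ← -0.033256 + 0.3·0.209481 = 0.029589
t=1.100000, y=0.029589: f=0.059283 → y ← 0.029589 + 0.3·0.059283 = 0.047374
y(1.4) ≈ 0.0474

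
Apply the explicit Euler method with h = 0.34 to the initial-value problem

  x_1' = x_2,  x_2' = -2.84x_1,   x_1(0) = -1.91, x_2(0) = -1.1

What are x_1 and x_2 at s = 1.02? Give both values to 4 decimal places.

Euler on (x_1,x_2): x_1_{n+1} = x_1_n + h·x_1', x_2_{n+1} = x_2_n + h·x_2'.
0.000000: (-1.910000, -1.100000); f=(-1.100000, 5.424400) → (-2.284000, 0.744296)
0.340000: (-2.284000, 0.744296); f=(0.744296, 6.486560) → (-2.030939, 2.949726)
0.680000: (-2.030939, 2.949726); f=(2.949726, 5.767868) → (-1.028032, 4.910801)
(x_1(1.02), x_2(1.02)) ≈ (-1.0280, 4.9108)

-1.0280, 4.9108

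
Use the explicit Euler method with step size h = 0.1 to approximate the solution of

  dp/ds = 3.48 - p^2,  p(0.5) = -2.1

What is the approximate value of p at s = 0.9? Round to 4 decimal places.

-2.8054

Euler: p_{n+1} = p_n + h·f(s_n, p_n).
s=0.500000, p=-2.100000: f=-0.930000 → p ← -2.100000 + 0.1·(-0.930000) = -2.193000
s=0.600000, p=-2.193000: f=-1.329249 → p ← -2.193000 + 0.1·(-1.329249) = -2.325925
s=0.700000, p=-2.325925: f=-1.929927 → p ← -2.325925 + 0.1·(-1.929927) = -2.518918
s=0.800000, p=-2.518918: f=-2.864946 → p ← -2.518918 + 0.1·(-2.864946) = -2.805412
p(0.9) ≈ -2.8054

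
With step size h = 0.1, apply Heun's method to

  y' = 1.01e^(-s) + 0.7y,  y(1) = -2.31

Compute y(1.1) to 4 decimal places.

Heun: k1 = f(s_n, y_n); k2 = f(s_n + h, y_n + h·k1); y_{n+1} = y_n + (h/2)·(k1 + k2).
s=1.000000, y=-2.310000:
  k1 = f(1.000000, -2.310000) = -1.245442
  k2 = f(1.100000, -2.434544) = -1.367981
  y ← -2.310000 + (0.1/2)·(-1.245442 + (-1.367981)) = -2.440671
y(1.1) ≈ -2.4407

-2.4407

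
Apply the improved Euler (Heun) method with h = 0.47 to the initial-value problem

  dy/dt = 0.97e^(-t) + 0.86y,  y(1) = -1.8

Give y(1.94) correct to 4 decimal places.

Heun: k1 = f(t_n, y_n); k2 = f(t_n + h, y_n + h·k1); y_{n+1} = y_n + (h/2)·(k1 + k2).
t=1.000000, y=-1.800000:
  k1 = f(1.000000, -1.800000) = -1.191157
  k2 = f(1.470000, -2.359844) = -1.806438
  y ← -1.800000 + (0.47/2)·(-1.191157 + (-1.806438)) = -2.504435
t=1.470000, y=-2.504435:
  k1 = f(1.470000, -2.504435) = -1.930786
  k2 = f(1.940000, -3.411904) = -2.794845
  y ← -2.504435 + (0.47/2)·(-1.930786 + (-2.794845)) = -3.614958
y(1.94) ≈ -3.6150

-3.6150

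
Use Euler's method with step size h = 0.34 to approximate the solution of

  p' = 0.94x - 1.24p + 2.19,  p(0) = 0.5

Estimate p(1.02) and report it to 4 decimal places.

1.8013

Euler: p_{n+1} = p_n + h·f(x_n, p_n).
x=0.000000, p=0.500000: f=1.570000 → p ← 0.500000 + 0.34·1.570000 = 1.033800
x=0.340000, p=1.033800: f=1.227688 → p ← 1.033800 + 0.34·1.227688 = 1.451214
x=0.680000, p=1.451214: f=1.029695 → p ← 1.451214 + 0.34·1.029695 = 1.801310
p(1.02) ≈ 1.8013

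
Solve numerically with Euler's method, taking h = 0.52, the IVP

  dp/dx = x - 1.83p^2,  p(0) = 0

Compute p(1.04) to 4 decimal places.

0.2704

Euler: p_{n+1} = p_n + h·f(x_n, p_n).
x=0.000000, p=0.000000: f=0.000000 → p ← 0.000000 + 0.52·0.000000 = 0.000000
x=0.520000, p=0.000000: f=0.520000 → p ← 0.000000 + 0.52·0.520000 = 0.270400
p(1.04) ≈ 0.2704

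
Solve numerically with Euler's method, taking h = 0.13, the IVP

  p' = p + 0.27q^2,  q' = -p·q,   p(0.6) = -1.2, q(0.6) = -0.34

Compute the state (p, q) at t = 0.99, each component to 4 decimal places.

-1.7127, -0.5536

Euler on (p,q): p_{n+1} = p_n + h·p', q_{n+1} = q_n + h·q'.
0.600000: (-1.200000, -0.340000); f=(-1.168788, -0.408000) → (-1.351942, -0.393040)
0.730000: (-1.351942, -0.393040); f=(-1.310233, -0.531367) → (-1.522273, -0.462118)
0.860000: (-1.522273, -0.462118); f=(-1.464613, -0.703469) → (-1.712672, -0.553569)
(p(0.99), q(0.99)) ≈ (-1.7127, -0.5536)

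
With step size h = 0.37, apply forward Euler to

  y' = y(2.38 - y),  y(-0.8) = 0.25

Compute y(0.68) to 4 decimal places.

1.7479

Euler: y_{n+1} = y_n + h·f(s_n, y_n).
s=-0.800000, y=0.250000: f=0.532500 → y ← 0.250000 + 0.37·0.532500 = 0.447025
s=-0.430000, y=0.447025: f=0.864088 → y ← 0.447025 + 0.37·0.864088 = 0.766738
s=-0.060000, y=0.766738: f=1.236949 → y ← 0.766738 + 0.37·1.236949 = 1.224409
s=0.310000, y=1.224409: f=1.414916 → y ← 1.224409 + 0.37·1.414916 = 1.747928
y(0.68) ≈ 1.7479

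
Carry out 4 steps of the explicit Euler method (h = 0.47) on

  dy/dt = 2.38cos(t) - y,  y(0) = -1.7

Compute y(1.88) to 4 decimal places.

0.8413

Euler: y_{n+1} = y_n + h·f(t_n, y_n).
t=0.000000, y=-1.700000: f=4.080000 → y ← -1.700000 + 0.47·4.080000 = 0.217600
t=0.470000, y=0.217600: f=1.904333 → y ← 0.217600 + 0.47·1.904333 = 1.112636
t=0.940000, y=1.112636: f=0.291059 → y ← 1.112636 + 0.47·0.291059 = 1.249434
t=1.410000, y=1.249434: f=-0.868386 → y ← 1.249434 + 0.47·(-0.868386) = 0.841293
y(1.88) ≈ 0.8413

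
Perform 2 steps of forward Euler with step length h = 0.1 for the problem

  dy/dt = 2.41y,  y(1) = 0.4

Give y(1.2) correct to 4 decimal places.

0.6160

Euler: y_{n+1} = y_n + h·f(t_n, y_n).
t=1.000000, y=0.400000: f=0.964000 → y ← 0.400000 + 0.1·0.964000 = 0.496400
t=1.100000, y=0.496400: f=1.196324 → y ← 0.496400 + 0.1·1.196324 = 0.616032
y(1.2) ≈ 0.6160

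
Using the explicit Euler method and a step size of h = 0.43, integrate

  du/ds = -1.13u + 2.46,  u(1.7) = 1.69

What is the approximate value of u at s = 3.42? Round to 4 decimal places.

2.1430

Euler: u_{n+1} = u_n + h·f(s_n, u_n).
s=1.700000, u=1.690000: f=0.550300 → u ← 1.690000 + 0.43·0.550300 = 1.926629
s=2.130000, u=1.926629: f=0.282909 → u ← 1.926629 + 0.43·0.282909 = 2.048280
s=2.560000, u=2.048280: f=0.145444 → u ← 2.048280 + 0.43·0.145444 = 2.110821
s=2.990000, u=2.110821: f=0.074773 → u ← 2.110821 + 0.43·0.074773 = 2.142973
u(3.42) ≈ 2.1430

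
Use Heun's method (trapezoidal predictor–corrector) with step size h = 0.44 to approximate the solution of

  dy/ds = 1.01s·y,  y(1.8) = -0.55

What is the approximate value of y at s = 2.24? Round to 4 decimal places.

-1.2627

Heun: k1 = f(s_n, y_n); k2 = f(s_n + h, y_n + h·k1); y_{n+1} = y_n + (h/2)·(k1 + k2).
s=1.800000, y=-0.550000:
  k1 = f(1.800000, -0.550000) = -0.999900
  k2 = f(2.240000, -0.989956) = -2.239676
  y ← -0.550000 + (0.44/2)·(-0.999900 + (-2.239676)) = -1.262707
y(2.24) ≈ -1.2627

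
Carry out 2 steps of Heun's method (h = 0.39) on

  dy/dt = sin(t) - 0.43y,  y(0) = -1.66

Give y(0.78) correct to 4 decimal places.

-0.9275

Heun: k1 = f(t_n, y_n); k2 = f(t_n + h, y_n + h·k1); y_{n+1} = y_n + (h/2)·(k1 + k2).
t=0.000000, y=-1.660000:
  k1 = f(0.000000, -1.660000) = 0.713800
  k2 = f(0.390000, -1.381618) = 0.974284
  y ← -1.660000 + (0.39/2)·(0.713800 + 0.974284) = -1.330824
t=0.390000, y=-1.330824:
  k1 = f(0.390000, -1.330824) = 0.952443
  k2 = f(0.780000, -0.959371) = 1.115809
  y ← -1.330824 + (0.39/2)·(0.952443 + 1.115809) = -0.927515
y(0.78) ≈ -0.9275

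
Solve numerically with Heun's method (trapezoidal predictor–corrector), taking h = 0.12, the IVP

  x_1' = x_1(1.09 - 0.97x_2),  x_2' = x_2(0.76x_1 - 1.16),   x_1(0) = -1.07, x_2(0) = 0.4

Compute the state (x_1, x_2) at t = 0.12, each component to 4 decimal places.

-1.1703, 0.3152

Heun on (x_1,x_2): k1 = f(t_n, state_n); k2 = f(t_n + h, state_n + h·k1); state_{n+1} = state_n + (h/2)·(k1 + k2).
0.000000: (-1.070000, 0.400000)
  k1 = (-0.751140, -0.789280)
  predictor → (-1.160137, 0.305286)
  k2 = (-0.921000, -0.623304)
  → (-1.170328, 0.315245)
(x_1(0.12), x_2(0.12)) ≈ (-1.1703, 0.3152)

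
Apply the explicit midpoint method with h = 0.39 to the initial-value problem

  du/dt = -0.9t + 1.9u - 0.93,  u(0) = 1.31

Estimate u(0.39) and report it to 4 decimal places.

Midpoint: k1 = f(t_n, u_n); k2 = f(t_n + h/2, u_n + (h/2)·k1); u_{n+1} = u_n + h·k2.
t=0.000000, u=1.310000:
  k1 = f(0.000000, 1.310000) = 1.559000
  k2 = f(0.195000, 1.614005) = 1.961110
  u ← 1.310000 + 0.39·1.961110 = 2.074833
u(0.39) ≈ 2.0748

2.0748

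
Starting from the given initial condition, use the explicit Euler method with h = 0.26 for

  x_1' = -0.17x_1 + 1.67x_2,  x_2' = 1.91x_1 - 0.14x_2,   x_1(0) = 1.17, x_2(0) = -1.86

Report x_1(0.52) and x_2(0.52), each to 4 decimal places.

-0.2290, -1.0129

Euler on (x_1,x_2): x_1_{n+1} = x_1_n + h·x_1', x_2_{n+1} = x_2_n + h·x_2'.
0.000000: (1.170000, -1.860000); f=(-3.305100, 2.495100) → (0.310674, -1.211274)
0.260000: (0.310674, -1.211274); f=(-2.075642, 0.762966) → (-0.228993, -1.012903)
(x_1(0.52), x_2(0.52)) ≈ (-0.2290, -1.0129)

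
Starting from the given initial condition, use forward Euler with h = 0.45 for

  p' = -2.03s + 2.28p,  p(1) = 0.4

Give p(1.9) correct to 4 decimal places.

Euler: p_{n+1} = p_n + h·f(s_n, p_n).
s=1.000000, p=0.400000: f=-1.118000 → p ← 0.400000 + 0.45·(-1.118000) = -0.103100
s=1.450000, p=-0.103100: f=-3.178568 → p ← -0.103100 + 0.45·(-3.178568) = -1.533456
p(1.9) ≈ -1.5335

-1.5335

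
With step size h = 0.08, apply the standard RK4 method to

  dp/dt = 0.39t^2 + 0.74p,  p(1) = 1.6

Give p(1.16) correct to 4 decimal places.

RK4: k1 = f(t_n, p_n); k2 = f(t_n + h/2, p_n + (h/2)·k1); k3 = f(t_n + h/2, p_n + (h/2)·k2); k4 = f(t_n + h, p_n + h·k3); p_{n+1} = p_n + (h/6)·(k1 + 2k2 + 2k3 + k4).
t=1.000000, p=1.600000:
  k1 = f(1.000000, 1.600000) = 1.574000
  k2 = f(1.040000, 1.662960) = 1.652414
  k3 = f(1.040000, 1.666097) = 1.654735
  k4 = f(1.080000, 1.732379) = 1.736856
  p ← 1.600000 + (0.08/6)·(k1 + 2k2 + 2k3 + k4) = 1.732335
t=1.080000, p=1.732335:
  k1 = f(1.080000, 1.732335) = 1.736824
  k2 = f(1.120000, 1.801808) = 1.822554
  k3 = f(1.120000, 1.805238) = 1.825092
  k4 = f(1.160000, 1.878343) = 1.914758
  p ← 1.732335 + (0.08/6)·(k1 + 2k2 + 2k3 + k4) = 1.878294
p(1.16) ≈ 1.8783

1.8783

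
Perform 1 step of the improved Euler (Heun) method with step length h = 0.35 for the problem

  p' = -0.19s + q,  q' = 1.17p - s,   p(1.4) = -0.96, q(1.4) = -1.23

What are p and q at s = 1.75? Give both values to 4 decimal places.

Heun on (p,q): k1 = f(s_n, state_n); k2 = f(s_n + h, state_n + h·k1); state_{n+1} = state_n + (h/2)·(k1 + k2).
1.400000: (-0.960000, -1.230000)
  k1 = (-1.496000, -2.523200)
  predictor → (-1.483600, -2.113120)
  k2 = (-2.445620, -3.485812)
  → (-1.649783, -2.281577)
(p(1.75), q(1.75)) ≈ (-1.6498, -2.2816)

-1.6498, -2.2816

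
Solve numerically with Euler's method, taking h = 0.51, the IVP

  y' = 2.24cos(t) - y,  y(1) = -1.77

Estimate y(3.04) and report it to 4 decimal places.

Euler: y_{n+1} = y_n + h·f(t_n, y_n).
t=1.000000, y=-1.770000: f=2.980277 → y ← -1.770000 + 0.51·2.980277 = -0.250059
t=1.510000, y=-0.250059: f=0.386159 → y ← -0.250059 + 0.51·0.386159 = -0.053118
t=2.020000, y=-0.053118: f=-0.919599 → y ← -0.053118 + 0.51·(-0.919599) = -0.522113
t=2.530000, y=-0.522113: f=-1.311852 → y ← -0.522113 + 0.51·(-1.311852) = -1.191158
y(3.04) ≈ -1.1912

-1.1912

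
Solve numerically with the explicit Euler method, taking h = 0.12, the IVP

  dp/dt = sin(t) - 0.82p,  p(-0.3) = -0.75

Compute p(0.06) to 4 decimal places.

-0.6051

Euler: p_{n+1} = p_n + h·f(t_n, p_n).
t=-0.300000, p=-0.750000: f=0.319480 → p ← -0.750000 + 0.12·0.319480 = -0.711662
t=-0.180000, p=-0.711662: f=0.404534 → p ← -0.711662 + 0.12·0.404534 = -0.663118
t=-0.060000, p=-0.663118: f=0.483793 → p ← -0.663118 + 0.12·0.483793 = -0.605063
p(0.06) ≈ -0.6051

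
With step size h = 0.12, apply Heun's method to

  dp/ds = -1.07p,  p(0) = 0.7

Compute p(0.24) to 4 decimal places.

0.5419

Heun: k1 = f(s_n, p_n); k2 = f(s_n + h, p_n + h·k1); p_{n+1} = p_n + (h/2)·(k1 + k2).
s=0.000000, p=0.700000:
  k1 = f(0.000000, 0.700000) = -0.749000
  k2 = f(0.120000, 0.610120) = -0.652828
  p ← 0.700000 + (0.12/2)·(-0.749000 + (-0.652828)) = 0.615890
s=0.120000, p=0.615890:
  k1 = f(0.120000, 0.615890) = -0.659003
  k2 = f(0.240000, 0.536810) = -0.574387
  p ← 0.615890 + (0.12/2)·(-0.659003 + (-0.574387)) = 0.541887
p(0.24) ≈ 0.5419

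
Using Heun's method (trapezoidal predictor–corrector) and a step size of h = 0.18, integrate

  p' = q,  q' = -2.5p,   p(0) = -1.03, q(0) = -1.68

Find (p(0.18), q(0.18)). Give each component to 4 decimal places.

Heun on (p,q): k1 = f(t_n, state_n); k2 = f(t_n + h, state_n + h·k1); state_{n+1} = state_n + (h/2)·(k1 + k2).
0.000000: (-1.030000, -1.680000)
  k1 = (-1.680000, 2.575000)
  predictor → (-1.332400, -1.216500)
  k2 = (-1.216500, 3.331000)
  → (-1.290685, -1.148460)
(p(0.18), q(0.18)) ≈ (-1.2907, -1.1485)

-1.2907, -1.1485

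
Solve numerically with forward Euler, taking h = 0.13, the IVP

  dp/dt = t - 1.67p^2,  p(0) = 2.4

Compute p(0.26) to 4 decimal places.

Euler: p_{n+1} = p_n + h·f(t_n, p_n).
t=0.000000, p=2.400000: f=-9.619200 → p ← 2.400000 + 0.13·(-9.619200) = 1.149504
t=0.130000, p=1.149504: f=-2.076670 → p ← 1.149504 + 0.13·(-2.076670) = 0.879537
p(0.26) ≈ 0.8795

0.8795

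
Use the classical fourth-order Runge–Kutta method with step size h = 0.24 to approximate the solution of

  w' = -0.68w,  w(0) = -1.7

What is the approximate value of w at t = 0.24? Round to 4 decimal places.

-1.4440

RK4: k1 = f(t_n, w_n); k2 = f(t_n + h/2, w_n + (h/2)·k1); k3 = f(t_n + h/2, w_n + (h/2)·k2); k4 = f(t_n + h, w_n + h·k3); w_{n+1} = w_n + (h/6)·(k1 + 2k2 + 2k3 + k4).
t=0.000000, w=-1.700000:
  k1 = f(0.000000, -1.700000) = 1.156000
  k2 = f(0.120000, -1.561280) = 1.061670
  k3 = f(0.120000, -1.572600) = 1.069368
  k4 = f(0.240000, -1.443352) = 0.981479
  w ← -1.700000 + (0.24/6)·(k1 + 2k2 + 2k3 + k4) = -1.444018
w(0.24) ≈ -1.4440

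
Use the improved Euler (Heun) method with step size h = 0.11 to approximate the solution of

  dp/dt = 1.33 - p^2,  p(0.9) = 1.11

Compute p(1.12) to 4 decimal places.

1.1269

Heun: k1 = f(t_n, p_n); k2 = f(t_n + h, p_n + h·k1); p_{n+1} = p_n + (h/2)·(k1 + k2).
t=0.900000, p=1.110000:
  k1 = f(0.900000, 1.110000) = 0.097900
  k2 = f(1.010000, 1.120769) = 0.073877
  p ← 1.110000 + (0.11/2)·(0.097900 + 0.073877) = 1.119448
t=1.010000, p=1.119448:
  k1 = f(1.010000, 1.119448) = 0.076837
  k2 = f(1.120000, 1.127900) = 0.057842
  p ← 1.119448 + (0.11/2)·(0.076837 + 0.057842) = 1.126855
p(1.12) ≈ 1.1269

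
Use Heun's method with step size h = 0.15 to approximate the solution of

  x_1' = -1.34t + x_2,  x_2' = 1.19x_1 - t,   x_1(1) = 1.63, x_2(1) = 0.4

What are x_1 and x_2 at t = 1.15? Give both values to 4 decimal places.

Heun on (x_1,x_2): k1 = f(t_n, state_n); k2 = f(t_n + h, state_n + h·k1); state_{n+1} = state_n + (h/2)·(k1 + k2).
1.000000: (1.630000, 0.400000)
  k1 = (-0.940000, 0.939700)
  predictor → (1.489000, 0.540955)
  k2 = (-1.000045, 0.621910)
  → (1.484497, 0.517121)
(x_1(1.15), x_2(1.15)) ≈ (1.4845, 0.5171)

1.4845, 0.5171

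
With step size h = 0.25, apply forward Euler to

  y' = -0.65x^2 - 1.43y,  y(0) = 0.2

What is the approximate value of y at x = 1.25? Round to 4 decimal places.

Euler: y_{n+1} = y_n + h·f(x_n, y_n).
x=0.000000, y=0.200000: f=-0.286000 → y ← 0.200000 + 0.25·(-0.286000) = 0.128500
x=0.250000, y=0.128500: f=-0.224380 → y ← 0.128500 + 0.25·(-0.224380) = 0.072405
x=0.500000, y=0.072405: f=-0.266039 → y ← 0.072405 + 0.25·(-0.266039) = 0.005895
x=0.750000, y=0.005895: f=-0.374055 → y ← 0.005895 + 0.25·(-0.374055) = -0.087619
x=1.000000, y=-0.087619: f=-0.524705 → y ← -0.087619 + 0.25·(-0.524705) = -0.218795
y(1.25) ≈ -0.2188

-0.2188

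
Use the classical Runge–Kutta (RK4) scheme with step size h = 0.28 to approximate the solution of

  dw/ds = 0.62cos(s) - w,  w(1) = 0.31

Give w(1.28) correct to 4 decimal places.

0.2964

RK4: k1 = f(s_n, w_n); k2 = f(s_n + h/2, w_n + (h/2)·k1); k3 = f(s_n + h/2, w_n + (h/2)·k2); k4 = f(s_n + h, w_n + h·k3); w_{n+1} = w_n + (h/6)·(k1 + 2k2 + 2k3 + k4).
s=1.000000, w=0.310000:
  k1 = f(1.000000, 0.310000) = 0.024987
  k2 = f(1.140000, 0.313498) = -0.054590
  k3 = f(1.140000, 0.302357) = -0.043449
  k4 = f(1.280000, 0.297834) = -0.120071
  w ← 0.310000 + (0.28/6)·(k1 + 2k2 + 2k3 + k4) = 0.296413
w(1.28) ≈ 0.2964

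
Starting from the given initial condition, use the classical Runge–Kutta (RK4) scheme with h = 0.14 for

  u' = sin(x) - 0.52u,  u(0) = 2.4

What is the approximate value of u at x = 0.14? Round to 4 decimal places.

2.2410

RK4: k1 = f(x_n, u_n); k2 = f(x_n + h/2, u_n + (h/2)·k1); k3 = f(x_n + h/2, u_n + (h/2)·k2); k4 = f(x_n + h, u_n + h·k3); u_{n+1} = u_n + (h/6)·(k1 + 2k2 + 2k3 + k4).
x=0.000000, u=2.400000:
  k1 = f(0.000000, 2.400000) = -1.248000
  k2 = f(0.070000, 2.312640) = -1.132630
  k3 = f(0.070000, 2.320716) = -1.136829
  k4 = f(0.140000, 2.240844) = -1.025696
  u ← 2.400000 + (0.14/6)·(k1 + 2k2 + 2k3 + k4) = 2.241039
u(0.14) ≈ 2.2410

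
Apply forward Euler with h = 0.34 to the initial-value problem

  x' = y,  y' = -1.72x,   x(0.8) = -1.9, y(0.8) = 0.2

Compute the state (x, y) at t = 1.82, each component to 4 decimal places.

Euler on (x,y): x_{n+1} = x_n + h·x', y_{n+1} = y_n + h·y'.
0.800000: (-1.900000, 0.200000); f=(0.200000, 3.268000) → (-1.832000, 1.311120)
1.140000: (-1.832000, 1.311120); f=(1.311120, 3.151040) → (-1.386219, 2.382474)
1.480000: (-1.386219, 2.382474); f=(2.382474, 2.384297) → (-0.576178, 3.193135)
(x(1.82), y(1.82)) ≈ (-0.5762, 3.1931)

-0.5762, 3.1931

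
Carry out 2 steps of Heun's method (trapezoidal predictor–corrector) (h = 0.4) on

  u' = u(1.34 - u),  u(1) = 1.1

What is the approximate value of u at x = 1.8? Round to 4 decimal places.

1.2424

Heun: k1 = f(x_n, u_n); k2 = f(x_n + h, u_n + h·k1); u_{n+1} = u_n + (h/2)·(k1 + k2).
x=1.000000, u=1.100000:
  k1 = f(1.000000, 1.100000) = 0.264000
  k2 = f(1.400000, 1.205600) = 0.162033
  u ← 1.100000 + (0.4/2)·(0.264000 + 0.162033) = 1.185207
x=1.400000, u=1.185207:
  k1 = f(1.400000, 1.185207) = 0.183462
  k2 = f(1.800000, 1.258591) = 0.102460
  u ← 1.185207 + (0.4/2)·(0.183462 + 0.102460) = 1.242391
u(1.8) ≈ 1.2424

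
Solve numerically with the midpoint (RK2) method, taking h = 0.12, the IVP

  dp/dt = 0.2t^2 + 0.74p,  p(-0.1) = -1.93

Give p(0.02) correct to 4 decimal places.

-2.1089

Midpoint: k1 = f(t_n, p_n); k2 = f(t_n + h/2, p_n + (h/2)·k1); p_{n+1} = p_n + h·k2.
t=-0.100000, p=-1.930000:
  k1 = f(-0.100000, -1.930000) = -1.426200
  k2 = f(-0.040000, -2.015572) = -1.491203
  p ← -1.930000 + 0.12·(-1.491203) = -2.108944
p(0.02) ≈ -2.1089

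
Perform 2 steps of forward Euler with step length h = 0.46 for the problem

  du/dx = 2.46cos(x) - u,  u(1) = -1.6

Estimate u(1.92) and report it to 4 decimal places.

-0.0113

Euler: u_{n+1} = u_n + h·f(x_n, u_n).
x=1.000000, u=-1.600000: f=2.929144 → u ← -1.600000 + 0.46·2.929144 = -0.252594
x=1.460000, u=-0.252594: f=0.524596 → u ← -0.252594 + 0.46·0.524596 = -0.011280
u(1.92) ≈ -0.0113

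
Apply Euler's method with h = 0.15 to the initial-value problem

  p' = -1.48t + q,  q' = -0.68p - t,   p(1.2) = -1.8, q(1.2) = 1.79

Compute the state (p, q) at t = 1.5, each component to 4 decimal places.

Euler on (p,q): p_{n+1} = p_n + h·p', q_{n+1} = q_n + h·q'.
1.200000: (-1.800000, 1.790000); f=(0.014000, 0.024000) → (-1.797900, 1.793600)
1.350000: (-1.797900, 1.793600); f=(-0.204400, -0.127428) → (-1.828560, 1.774486)
(p(1.5), q(1.5)) ≈ (-1.8286, 1.7745)

-1.8286, 1.7745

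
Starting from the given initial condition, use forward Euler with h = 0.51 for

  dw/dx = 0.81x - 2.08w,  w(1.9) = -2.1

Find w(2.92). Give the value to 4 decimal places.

Euler: w_{n+1} = w_n + h·f(x_n, w_n).
x=1.900000, w=-2.100000: f=5.907000 → w ← -2.100000 + 0.51·5.907000 = 0.912570
x=2.410000, w=0.912570: f=0.053954 → w ← 0.912570 + 0.51·0.053954 = 0.940087
w(2.92) ≈ 0.9401

0.9401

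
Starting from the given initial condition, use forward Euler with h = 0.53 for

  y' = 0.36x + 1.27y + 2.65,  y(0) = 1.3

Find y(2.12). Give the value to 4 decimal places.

Euler: y_{n+1} = y_n + h·f(x_n, y_n).
x=0.000000, y=1.300000: f=4.301000 → y ← 1.300000 + 0.53·4.301000 = 3.579530
x=0.530000, y=3.579530: f=7.386803 → y ← 3.579530 + 0.53·7.386803 = 7.494536
x=1.060000, y=7.494536: f=12.549660 → y ← 7.494536 + 0.53·12.549660 = 14.145856
x=1.590000, y=14.145856: f=21.187637 → y ← 14.145856 + 0.53·21.187637 = 25.375303
y(2.12) ≈ 25.3753

25.3753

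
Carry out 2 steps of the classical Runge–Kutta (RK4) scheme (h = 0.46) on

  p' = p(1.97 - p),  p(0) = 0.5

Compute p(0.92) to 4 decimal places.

1.3307

RK4: k1 = f(t_n, p_n); k2 = f(t_n + h/2, p_n + (h/2)·k1); k3 = f(t_n + h/2, p_n + (h/2)·k2); k4 = f(t_n + h, p_n + h·k3); p_{n+1} = p_n + (h/6)·(k1 + 2k2 + 2k3 + k4).
t=0.000000, p=0.500000:
  k1 = f(0.000000, 0.500000) = 0.735000
  k2 = f(0.230000, 0.669050) = 0.870401
  k3 = f(0.230000, 0.700192) = 0.889109
  k4 = f(0.460000, 0.908990) = 0.964448
  p ← 0.500000 + (0.46/6)·(k1 + 2k2 + 2k3 + k4) = 0.900083
t=0.460000, p=0.900083:
  k1 = f(0.460000, 0.900083) = 0.963014
  k2 = f(0.690000, 1.121576) = 0.951572
  k3 = f(0.690000, 1.118944) = 0.952284
  k4 = f(0.920000, 1.338133) = 0.845522
  p ← 0.900083 + (0.46/6)·(k1 + 2k2 + 2k3 + k4) = 1.330662
p(0.92) ≈ 1.3307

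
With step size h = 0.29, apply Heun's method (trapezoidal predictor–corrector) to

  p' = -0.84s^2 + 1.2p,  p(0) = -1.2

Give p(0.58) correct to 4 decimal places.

-2.4500

Heun: k1 = f(s_n, p_n); k2 = f(s_n + h, p_n + h·k1); p_{n+1} = p_n + (h/2)·(k1 + k2).
s=0.000000, p=-1.200000:
  k1 = f(0.000000, -1.200000) = -1.440000
  k2 = f(0.290000, -1.617600) = -2.011764
  p ← -1.200000 + (0.29/2)·(-1.440000 + (-2.011764)) = -1.700506
s=0.290000, p=-1.700506:
  k1 = f(0.290000, -1.700506) = -2.111251
  k2 = f(0.580000, -2.312769) = -3.057898
  p ← -1.700506 + (0.29/2)·(-2.111251 + (-3.057898)) = -2.450032
p(0.58) ≈ -2.4500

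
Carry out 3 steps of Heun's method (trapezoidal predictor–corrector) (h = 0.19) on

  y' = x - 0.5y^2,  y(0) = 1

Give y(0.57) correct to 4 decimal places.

Heun: k1 = f(x_n, y_n); k2 = f(x_n + h, y_n + h·k1); y_{n+1} = y_n + (h/2)·(k1 + k2).
x=0.000000, y=1.000000:
  k1 = f(0.000000, 1.000000) = -0.500000
  k2 = f(0.190000, 0.905000) = -0.219512
  y ← 1.000000 + (0.19/2)·(-0.500000 + (-0.219512)) = 0.931646
x=0.190000, y=0.931646:
  k1 = f(0.190000, 0.931646) = -0.243982
  k2 = f(0.380000, 0.885290) = -0.011869
  y ← 0.931646 + (0.19/2)·(-0.243982 + (-0.011869)) = 0.907340
x=0.380000, y=0.907340:
  k1 = f(0.380000, 0.907340) = -0.031633
  k2 = f(0.570000, 0.901330) = 0.163802
  y ← 0.907340 + (0.19/2)·(-0.031633 + 0.163802) = 0.919896
y(0.57) ≈ 0.9199

0.9199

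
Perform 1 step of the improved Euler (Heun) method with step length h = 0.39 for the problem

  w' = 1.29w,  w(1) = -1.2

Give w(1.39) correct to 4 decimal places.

Heun: k1 = f(x_n, w_n); k2 = f(x_n + h, w_n + h·k1); w_{n+1} = w_n + (h/2)·(k1 + k2).
x=1.000000, w=-1.200000:
  k1 = f(1.000000, -1.200000) = -1.548000
  k2 = f(1.390000, -1.803720) = -2.326799
  w ← -1.200000 + (0.39/2)·(-1.548000 + (-2.326799)) = -1.955586
w(1.39) ≈ -1.9556

-1.9556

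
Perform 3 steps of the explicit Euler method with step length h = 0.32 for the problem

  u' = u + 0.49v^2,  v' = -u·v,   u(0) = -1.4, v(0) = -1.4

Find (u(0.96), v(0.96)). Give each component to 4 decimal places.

Euler on (u,v): u_{n+1} = u_n + h·u', v_{n+1} = v_n + h·v'.
0.000000: (-1.400000, -1.400000); f=(-0.439600, -1.960000) → (-1.540672, -2.027200)
0.320000: (-1.540672, -2.027200); f=(0.473003, -3.123250) → (-1.389311, -3.026640)
0.640000: (-1.389311, -3.026640); f=(3.099358, -4.204945) → (-0.397516, -4.372222)
(u(0.96), v(0.96)) ≈ (-0.3975, -4.3722)

-0.3975, -4.3722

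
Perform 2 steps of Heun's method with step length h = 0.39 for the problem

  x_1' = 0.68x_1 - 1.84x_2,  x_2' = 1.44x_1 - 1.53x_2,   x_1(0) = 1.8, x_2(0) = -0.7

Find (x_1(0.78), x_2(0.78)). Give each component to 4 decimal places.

2.2883, 1.3424

Heun on (x_1,x_2): k1 = f(t_n, state_n); k2 = f(t_n + h, state_n + h·k1); state_{n+1} = state_n + (h/2)·(k1 + k2).
0.000000: (1.800000, -0.700000)
  k1 = (2.512000, 3.663000)
  predictor → (2.779680, 0.728570)
  k2 = (0.549614, 2.888027)
  → (2.397015, 0.577450)
0.390000: (2.397015, 0.577450)
  k1 = (0.567461, 2.568202)
  predictor → (2.618325, 1.579049)
  k2 = (-1.124990, 1.354442)
  → (2.288297, 1.342366)
(x_1(0.78), x_2(0.78)) ≈ (2.2883, 1.3424)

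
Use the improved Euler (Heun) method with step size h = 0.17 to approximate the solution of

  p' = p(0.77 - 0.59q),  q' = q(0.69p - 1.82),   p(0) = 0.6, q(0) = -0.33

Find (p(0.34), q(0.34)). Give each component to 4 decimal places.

0.8206, -0.2106

Heun on (p,q): k1 = f(t_n, state_n); k2 = f(t_n + h, state_n + h·k1); state_{n+1} = state_n + (h/2)·(k1 + k2).
0.000000: (0.600000, -0.330000)
  k1 = (0.578820, 0.463980)
  predictor → (0.698399, -0.251123)
  k2 = (0.641244, 0.336029)
  → (0.703705, -0.261999)
0.170000: (0.703705, -0.261999)
  k1 = (0.650632, 0.349623)
  predictor → (0.814313, -0.202563)
  k2 = (0.724341, 0.254850)
  → (0.820578, -0.210619)
(p(0.34), q(0.34)) ≈ (0.8206, -0.2106)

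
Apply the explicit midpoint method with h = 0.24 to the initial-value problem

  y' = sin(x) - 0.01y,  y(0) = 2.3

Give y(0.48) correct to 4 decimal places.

Midpoint: k1 = f(x_n, y_n); k2 = f(x_n + h/2, y_n + (h/2)·k1); y_{n+1} = y_n + h·k2.
x=0.000000, y=2.300000:
  k1 = f(0.000000, 2.300000) = -0.023000
  k2 = f(0.120000, 2.297240) = 0.096740
  y ← 2.300000 + 0.24·0.096740 = 2.323218
x=0.240000, y=2.323218:
  k1 = f(0.240000, 2.323218) = 0.214470
  k2 = f(0.360000, 2.348954) = 0.328785
  y ← 2.323218 + 0.24·0.328785 = 2.402126
y(0.48) ≈ 2.4021

2.4021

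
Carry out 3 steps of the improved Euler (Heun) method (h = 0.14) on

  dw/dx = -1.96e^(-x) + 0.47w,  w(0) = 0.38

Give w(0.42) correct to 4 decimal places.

-0.2871

Heun: k1 = f(x_n, w_n); k2 = f(x_n + h, w_n + h·k1); w_{n+1} = w_n + (h/2)·(k1 + k2).
x=0.000000, w=0.380000:
  k1 = f(0.000000, 0.380000) = -1.781400
  k2 = f(0.140000, 0.130604) = -1.642558
  w ← 0.380000 + (0.14/2)·(-1.781400 + (-1.642558)) = 0.140323
x=0.140000, w=0.140323:
  k1 = f(0.140000, 0.140323) = -1.637990
  k2 = f(0.280000, -0.088996) = -1.523164
  w ← 0.140323 + (0.14/2)·(-1.637990 + (-1.523164)) = -0.080958
x=0.280000, w=-0.080958:
  k1 = f(0.280000, -0.080958) = -1.519386
  k2 = f(0.420000, -0.293672) = -1.425838
  w ← -0.080958 + (0.14/2)·(-1.519386 + (-1.425838)) = -0.287124
w(0.42) ≈ -0.2871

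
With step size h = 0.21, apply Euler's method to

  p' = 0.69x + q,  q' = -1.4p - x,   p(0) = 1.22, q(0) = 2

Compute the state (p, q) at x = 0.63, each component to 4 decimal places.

2.3101, 0.4344

Euler on (p,q): p_{n+1} = p_n + h·p', q_{n+1} = q_n + h·q'.
0.000000: (1.220000, 2.000000); f=(2.000000, -1.708000) → (1.640000, 1.641320)
0.210000: (1.640000, 1.641320); f=(1.786220, -2.506000) → (2.015106, 1.115060)
0.420000: (2.015106, 1.115060); f=(1.404860, -3.241149) → (2.310127, 0.434419)
(p(0.63), q(0.63)) ≈ (2.3101, 0.4344)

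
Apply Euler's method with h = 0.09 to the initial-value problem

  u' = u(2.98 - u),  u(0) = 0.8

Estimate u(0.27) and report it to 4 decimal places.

1.3194

Euler: u_{n+1} = u_n + h·f(t_n, u_n).
t=0.000000, u=0.800000: f=1.744000 → u ← 0.800000 + 0.09·1.744000 = 0.956960
t=0.090000, u=0.956960: f=1.935968 → u ← 0.956960 + 0.09·1.935968 = 1.131197
t=0.180000, u=1.131197: f=2.091361 → u ← 1.131197 + 0.09·2.091361 = 1.319420
u(0.27) ≈ 1.3194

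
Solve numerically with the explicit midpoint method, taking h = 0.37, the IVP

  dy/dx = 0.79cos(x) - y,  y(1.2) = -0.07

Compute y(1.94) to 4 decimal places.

-0.0637

Midpoint: k1 = f(x_n, y_n); k2 = f(x_n + h/2, y_n + (h/2)·k1); y_{n+1} = y_n + h·k2.
x=1.200000, y=-0.070000:
  k1 = f(1.200000, -0.070000) = 0.356263
  k2 = f(1.385000, -0.004091) = 0.150027
  y ← -0.070000 + 0.37·0.150027 = -0.014490
x=1.570000, y=-0.014490:
  k1 = f(1.570000, -0.014490) = 0.015119
  k2 = f(1.755000, -0.011693) = -0.133007
  y ← -0.014490 + 0.37·(-0.133007) = -0.063702
y(1.94) ≈ -0.0637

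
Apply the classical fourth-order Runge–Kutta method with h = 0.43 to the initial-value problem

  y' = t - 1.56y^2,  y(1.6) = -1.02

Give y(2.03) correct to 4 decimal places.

-0.8943

RK4: k1 = f(t_n, y_n); k2 = f(t_n + h/2, y_n + (h/2)·k1); k3 = f(t_n + h/2, y_n + (h/2)·k2); k4 = f(t_n + h, y_n + h·k3); y_{n+1} = y_n + (h/6)·(k1 + 2k2 + 2k3 + k4).
t=1.600000, y=-1.020000:
  k1 = f(1.600000, -1.020000) = -0.023024
  k2 = f(1.815000, -1.024950) = 0.176184
  k3 = f(1.815000, -0.982120) = 0.310286
  k4 = f(2.030000, -0.886577) = 0.803810
  y ← -1.020000 + (0.43/6)·(k1 + 2k2 + 2k3 + k4) = -0.894316
y(2.03) ≈ -0.8943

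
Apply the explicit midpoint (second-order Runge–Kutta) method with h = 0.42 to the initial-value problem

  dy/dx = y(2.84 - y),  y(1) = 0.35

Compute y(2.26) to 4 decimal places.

2.3474

Midpoint: k1 = f(x_n, y_n); k2 = f(x_n + h/2, y_n + (h/2)·k1); y_{n+1} = y_n + h·k2.
x=1.000000, y=0.350000:
  k1 = f(1.000000, 0.350000) = 0.871500
  k2 = f(1.210000, 0.533015) = 1.229658
  y ← 0.350000 + 0.42·1.229658 = 0.866456
x=1.420000, y=0.866456:
  k1 = f(1.420000, 0.866456) = 1.709989
  k2 = f(1.630000, 1.225554) = 1.978591
  y ← 0.866456 + 0.42·1.978591 = 1.697464
x=1.840000, y=1.697464:
  k1 = f(1.840000, 1.697464) = 1.939414
  k2 = f(2.050000, 2.104741) = 1.547530
  y ← 1.697464 + 0.42·1.547530 = 2.347427
y(2.26) ≈ 2.3474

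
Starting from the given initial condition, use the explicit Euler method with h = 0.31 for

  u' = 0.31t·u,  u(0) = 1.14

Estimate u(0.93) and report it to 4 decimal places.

Euler: u_{n+1} = u_n + h·f(t_n, u_n).
t=0.000000, u=1.140000: f=0.000000 → u ← 1.140000 + 0.31·0.000000 = 1.140000
t=0.310000, u=1.140000: f=0.109554 → u ← 1.140000 + 0.31·0.109554 = 1.173962
t=0.620000, u=1.173962: f=0.225635 → u ← 1.173962 + 0.31·0.225635 = 1.243909
u(0.93) ≈ 1.2439

1.2439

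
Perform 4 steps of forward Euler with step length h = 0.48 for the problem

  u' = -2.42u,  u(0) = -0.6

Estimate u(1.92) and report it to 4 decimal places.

Euler: u_{n+1} = u_n + h·f(t_n, u_n).
t=0.000000, u=-0.600000: f=1.452000 → u ← -0.600000 + 0.48·1.452000 = 0.096960
t=0.480000, u=0.096960: f=-0.234643 → u ← 0.096960 + 0.48·(-0.234643) = -0.015669
t=0.960000, u=-0.015669: f=0.037918 → u ← -0.015669 + 0.48·0.037918 = 0.002532
t=1.440000, u=0.002532: f=-0.006128 → u ← 0.002532 + 0.48·(-0.006128) = -0.000409
u(1.92) ≈ -0.0004

-0.0004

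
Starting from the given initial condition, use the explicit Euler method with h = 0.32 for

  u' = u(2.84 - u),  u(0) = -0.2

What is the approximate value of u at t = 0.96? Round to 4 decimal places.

Euler: u_{n+1} = u_n + h·f(t_n, u_n).
t=0.000000, u=-0.200000: f=-0.608000 → u ← -0.200000 + 0.32·(-0.608000) = -0.394560
t=0.320000, u=-0.394560: f=-1.276228 → u ← -0.394560 + 0.32·(-1.276228) = -0.802953
t=0.640000, u=-0.802953: f=-2.925120 → u ← -0.802953 + 0.32·(-2.925120) = -1.738991
u(0.96) ≈ -1.7390

-1.7390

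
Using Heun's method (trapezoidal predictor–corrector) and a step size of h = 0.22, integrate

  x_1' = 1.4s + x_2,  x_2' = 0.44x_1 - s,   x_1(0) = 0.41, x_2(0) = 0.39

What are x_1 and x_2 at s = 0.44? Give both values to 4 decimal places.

Heun on (x_1,x_2): k1 = f(s_n, state_n); k2 = f(s_n + h, state_n + h·k1); state_{n+1} = state_n + (h/2)·(k1 + k2).
0.000000: (0.410000, 0.390000)
  k1 = (0.390000, 0.180400)
  predictor → (0.495800, 0.429688)
  k2 = (0.737688, -0.001848)
  → (0.534046, 0.409641)
0.220000: (0.534046, 0.409641)
  k1 = (0.717641, 0.014980)
  predictor → (0.691927, 0.412936)
  k2 = (1.028936, -0.135552)
  → (0.726169, 0.396378)
(x_1(0.44), x_2(0.44)) ≈ (0.7262, 0.3964)

0.7262, 0.3964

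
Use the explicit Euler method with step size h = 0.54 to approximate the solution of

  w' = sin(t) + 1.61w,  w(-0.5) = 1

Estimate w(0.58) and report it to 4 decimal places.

Euler: w_{n+1} = w_n + h·f(t_n, w_n).
t=-0.500000, w=1.000000: f=1.130574 → w ← 1.000000 + 0.54·1.130574 = 1.610510
t=0.040000, w=1.610510: f=2.632911 → w ← 1.610510 + 0.54·2.632911 = 3.032282
w(0.58) ≈ 3.0323

3.0323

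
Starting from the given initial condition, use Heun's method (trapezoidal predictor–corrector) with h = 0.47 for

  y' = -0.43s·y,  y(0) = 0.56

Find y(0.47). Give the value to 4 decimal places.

Heun: k1 = f(s_n, y_n); k2 = f(s_n + h, y_n + h·k1); y_{n+1} = y_n + (h/2)·(k1 + k2).
s=0.000000, y=0.560000:
  k1 = f(0.000000, 0.560000) = 0.000000
  k2 = f(0.470000, 0.560000) = -0.113176
  y ← 0.560000 + (0.47/2)·(0.000000 + (-0.113176)) = 0.533404
y(0.47) ≈ 0.5334

0.5334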